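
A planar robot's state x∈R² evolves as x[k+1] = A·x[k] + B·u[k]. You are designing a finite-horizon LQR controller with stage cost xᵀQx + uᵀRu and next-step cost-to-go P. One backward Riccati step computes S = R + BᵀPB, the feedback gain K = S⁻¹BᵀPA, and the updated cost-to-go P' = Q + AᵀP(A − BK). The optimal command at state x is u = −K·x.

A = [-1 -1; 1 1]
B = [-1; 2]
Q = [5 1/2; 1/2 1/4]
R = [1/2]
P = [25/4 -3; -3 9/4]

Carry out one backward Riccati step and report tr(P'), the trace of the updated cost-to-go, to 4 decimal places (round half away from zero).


6.1374

BᵀP = [-12.2500 7.5000]
S = R + BᵀPB = [1/2] + [27.2500] = [27.7500]
BᵀPA = [19.7500 19.7500]
K = S⁻¹·BᵀPA = [0.7117 0.7117]
A−BK = [-0.2883 -0.2883; -0.4234 -0.4234]
AᵀP(A−BK) = [0.4437 0.4437; 0.4437 0.4437]
P' = Q + AᵀP(A−BK) = [5.4437 0.9437; 0.9437 0.6937]
tr(P') = 6.1374


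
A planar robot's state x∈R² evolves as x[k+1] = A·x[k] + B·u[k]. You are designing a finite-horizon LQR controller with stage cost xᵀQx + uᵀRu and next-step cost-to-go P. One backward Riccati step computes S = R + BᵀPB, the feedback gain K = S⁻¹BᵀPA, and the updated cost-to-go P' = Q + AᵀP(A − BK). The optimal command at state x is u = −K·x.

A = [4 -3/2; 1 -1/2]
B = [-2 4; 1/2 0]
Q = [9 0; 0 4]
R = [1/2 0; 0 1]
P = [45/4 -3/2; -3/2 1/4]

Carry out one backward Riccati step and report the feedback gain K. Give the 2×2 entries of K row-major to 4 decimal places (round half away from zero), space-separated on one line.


BᵀP = [-23.2500 3.1250; 45.0000 -6.0000]
S = R + BᵀPB = [1/2 0; 0 1] + [48.0625 -93.0000; -93.0000 180.0000] = [48.5625 -93.0000; -93.0000 181.0000]
BᵀPA = [-89.8750 33.3125; 174.0000 -64.5000]
K = S⁻¹·BᵀPA = [-0.6063 0.2206; 0.6498 -0.2430]
A−BK = [0.1882 -0.0868; 1.3032 -0.6103]
AᵀP(A−BK) = [0.6933 -0.2654; -0.2654 0.1023]
P' = Q + AᵀP(A−BK) = [9.6933 -0.2654; -0.2654 4.1023]
tr(P') = 13.7956

-0.6063 0.2206 0.6498 -0.2430


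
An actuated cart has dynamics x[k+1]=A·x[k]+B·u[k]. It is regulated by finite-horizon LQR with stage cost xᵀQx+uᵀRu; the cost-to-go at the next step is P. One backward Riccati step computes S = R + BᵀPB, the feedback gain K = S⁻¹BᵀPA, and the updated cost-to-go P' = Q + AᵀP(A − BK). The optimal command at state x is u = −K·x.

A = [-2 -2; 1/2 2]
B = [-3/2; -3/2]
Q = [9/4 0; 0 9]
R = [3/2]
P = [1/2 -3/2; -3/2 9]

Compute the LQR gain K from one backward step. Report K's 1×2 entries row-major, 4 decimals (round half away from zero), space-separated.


BᵀP = [1.5000 -11.2500]
S = R + BᵀPB = [3/2] + [14.6250] = [16.1250]
BᵀPA = [-8.6250 -25.5000]
K = S⁻¹·BᵀPA = [-0.5349 -1.5814]
A−BK = [-2.8023 -4.3721; -0.3023 -0.3721]
AᵀP(A−BK) = [2.6366 4.8605; 4.8605 9.6744]
P' = Q + AᵀP(A−BK) = [4.8866 4.8605; 4.8605 18.6744]
tr(P') = 23.5610

-0.5349 -1.5814


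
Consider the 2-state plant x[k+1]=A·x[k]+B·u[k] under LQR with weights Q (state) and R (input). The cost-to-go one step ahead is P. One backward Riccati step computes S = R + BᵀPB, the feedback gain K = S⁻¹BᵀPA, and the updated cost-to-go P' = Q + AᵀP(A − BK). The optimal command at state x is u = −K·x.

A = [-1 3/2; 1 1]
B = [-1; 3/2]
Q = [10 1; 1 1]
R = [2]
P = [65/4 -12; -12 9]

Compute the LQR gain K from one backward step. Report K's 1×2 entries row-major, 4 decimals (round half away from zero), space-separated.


BᵀP = [-34.2500 25.5000]
S = R + BᵀPB = [2] + [72.5000] = [74.5000]
BᵀPA = [59.7500 -25.8750]
K = S⁻¹·BᵀPA = [0.8020 -0.3473]
A−BK = [-0.1980 1.1527; -0.2030 1.5210]
AᵀP(A−BK) = [1.3297 -0.6229; -0.6229 0.5757]
P' = Q + AᵀP(A−BK) = [11.3297 0.3771; 0.3771 1.5757]
tr(P') = 12.9054

0.8020 -0.3473


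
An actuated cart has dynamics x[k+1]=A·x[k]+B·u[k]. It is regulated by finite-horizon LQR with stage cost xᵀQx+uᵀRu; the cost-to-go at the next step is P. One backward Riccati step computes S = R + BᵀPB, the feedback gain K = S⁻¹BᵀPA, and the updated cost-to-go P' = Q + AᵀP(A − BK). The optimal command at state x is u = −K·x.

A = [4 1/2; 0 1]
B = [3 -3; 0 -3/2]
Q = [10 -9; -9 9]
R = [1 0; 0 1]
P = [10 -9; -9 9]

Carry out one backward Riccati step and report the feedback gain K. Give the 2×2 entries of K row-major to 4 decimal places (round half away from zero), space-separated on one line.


BᵀP = [30.0000 -27.0000; -16.5000 13.5000]
S = R + BᵀPB = [1 0; 0 1] + [90.0000 -49.5000; -49.5000 29.2500] = [91.0000 -49.5000; -49.5000 30.2500]
BᵀPA = [120.0000 -12.0000; -66.0000 5.2500]
K = S⁻¹·BᵀPA = [1.2000 -0.3409; -0.2182 -0.3843]
A−BK = [-0.2545 0.3698; -0.3273 0.4236]
AᵀP(A−BK) = [1.6000 -0.4545; -0.4545 0.4267]
P' = Q + AᵀP(A−BK) = [11.6000 -9.4545; -9.4545 9.4267]
tr(P') = 21.0267

1.2000 -0.3409 -0.2182 -0.3843


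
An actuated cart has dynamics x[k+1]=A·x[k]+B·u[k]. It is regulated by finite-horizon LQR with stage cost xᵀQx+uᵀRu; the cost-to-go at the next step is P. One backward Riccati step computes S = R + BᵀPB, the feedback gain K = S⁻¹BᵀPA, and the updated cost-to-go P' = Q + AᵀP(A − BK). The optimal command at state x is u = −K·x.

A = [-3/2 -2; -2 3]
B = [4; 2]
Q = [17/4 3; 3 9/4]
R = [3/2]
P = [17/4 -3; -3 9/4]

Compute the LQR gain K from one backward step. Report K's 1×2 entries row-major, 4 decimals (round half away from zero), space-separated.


BᵀP = [11.0000 -7.5000]
S = R + BᵀPB = [3/2] + [29.0000] = [30.5000]
BᵀPA = [-1.5000 -44.5000]
K = S⁻¹·BᵀPA = [-0.0492 -1.4590]
A−BK = [-1.3033 3.8361; -1.9016 5.9180]
AᵀP(A−BK) = [0.4887 -1.4385; -1.4385 8.3238]
P' = Q + AᵀP(A−BK) = [4.7387 1.5615; 1.5615 10.5738]
tr(P') = 15.3125

-0.0492 -1.4590


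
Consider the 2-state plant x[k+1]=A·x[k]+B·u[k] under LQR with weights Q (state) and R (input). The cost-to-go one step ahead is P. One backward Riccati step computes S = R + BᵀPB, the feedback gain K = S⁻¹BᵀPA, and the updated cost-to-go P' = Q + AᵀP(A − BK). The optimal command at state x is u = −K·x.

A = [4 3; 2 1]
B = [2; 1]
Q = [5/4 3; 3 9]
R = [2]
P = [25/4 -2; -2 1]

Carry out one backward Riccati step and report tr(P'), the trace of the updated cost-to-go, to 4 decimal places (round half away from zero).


22.0875

BᵀP = [10.5000 -3.0000]
S = R + BᵀPB = [2] + [18.0000] = [20.0000]
BᵀPA = [36.0000 28.5000]
K = S⁻¹·BᵀPA = [1.8000 1.4250]
A−BK = [0.4000 0.1500; 0.2000 -0.4250]
AᵀP(A−BK) = [7.2000 5.7000; 5.7000 4.6375]
P' = Q + AᵀP(A−BK) = [8.4500 8.7000; 8.7000 13.6375]
tr(P') = 22.0875


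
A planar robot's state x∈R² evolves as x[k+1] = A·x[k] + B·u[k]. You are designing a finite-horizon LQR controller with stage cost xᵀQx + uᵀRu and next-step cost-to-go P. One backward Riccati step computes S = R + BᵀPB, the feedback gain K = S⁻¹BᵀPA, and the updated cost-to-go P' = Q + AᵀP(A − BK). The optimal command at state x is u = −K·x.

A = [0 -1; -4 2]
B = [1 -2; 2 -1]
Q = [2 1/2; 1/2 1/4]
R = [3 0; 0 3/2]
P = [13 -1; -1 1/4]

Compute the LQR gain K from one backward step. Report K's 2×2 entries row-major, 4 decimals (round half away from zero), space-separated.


BᵀP = [11.0000 -0.5000; -25.0000 1.7500]
S = R + BᵀPB = [3 0; 0 3/2] + [10.0000 -21.5000; -21.5000 48.2500] = [13.0000 -21.5000; -21.5000 49.7500]
BᵀPA = [2.0000 -12.0000; -7.0000 28.5000]
K = S⁻¹·BᵀPA = [-0.2764 0.0854; -0.2602 0.6098]
A−BK = [-0.2439 0.1341; -3.7073 2.4390]
AᵀP(A−BK) = [2.7317 -1.9024; -1.9024 1.6463]
P' = Q + AᵀP(A−BK) = [4.7317 -1.4024; -1.4024 1.8963]
tr(P') = 6.6280

-0.2764 0.0854 -0.2602 0.6098


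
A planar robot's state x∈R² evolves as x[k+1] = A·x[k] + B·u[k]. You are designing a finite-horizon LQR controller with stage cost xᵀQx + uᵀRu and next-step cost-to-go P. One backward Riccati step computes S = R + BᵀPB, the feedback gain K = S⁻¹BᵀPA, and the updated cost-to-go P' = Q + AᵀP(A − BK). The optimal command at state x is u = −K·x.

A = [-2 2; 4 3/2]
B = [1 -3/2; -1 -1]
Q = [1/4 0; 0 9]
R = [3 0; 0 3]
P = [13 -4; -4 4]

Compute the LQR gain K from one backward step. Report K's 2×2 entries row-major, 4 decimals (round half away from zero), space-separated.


-2.4628 0.1167 -0.1690 -1.0704

BᵀP = [17.0000 -8.0000; -15.5000 2.0000]
S = R + BᵀPB = [3 0; 0 3] + [25.0000 -17.5000; -17.5000 21.2500] = [28.0000 -17.5000; -17.5000 24.2500]
BᵀPA = [-66.0000 22.0000; 39.0000 -28.0000]
K = S⁻¹·BᵀPA = [-2.4628 0.1167; -0.1690 -1.0704]
A−BK = [0.2093 0.2777; 1.3682 0.5463]
AᵀP(A−BK) = [24.0483 1.4487; 1.4487 4.4608]
P' = Q + AᵀP(A−BK) = [24.2983 1.4487; 1.4487 13.4608]
tr(P') = 37.7591


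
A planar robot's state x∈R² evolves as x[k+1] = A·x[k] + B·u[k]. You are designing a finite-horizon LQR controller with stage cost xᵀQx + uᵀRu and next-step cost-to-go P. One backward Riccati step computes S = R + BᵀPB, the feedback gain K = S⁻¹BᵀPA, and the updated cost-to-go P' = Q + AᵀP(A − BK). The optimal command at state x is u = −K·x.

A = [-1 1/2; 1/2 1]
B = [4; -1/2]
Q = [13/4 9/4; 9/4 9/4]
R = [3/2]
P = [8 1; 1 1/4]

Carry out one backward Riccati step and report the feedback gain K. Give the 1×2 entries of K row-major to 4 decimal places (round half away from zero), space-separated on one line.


BᵀP = [31.5000 3.8750]
S = R + BᵀPB = [3/2] + [124.0625] = [125.5625]
BᵀPA = [-29.5625 19.6250]
K = S⁻¹·BᵀPA = [-0.2354 0.1563]
A−BK = [-0.0582 -0.1252; 0.3823 1.0781]
AᵀP(A−BK) = [0.1023 -0.0045; -0.0045 0.1827]
P' = Q + AᵀP(A−BK) = [3.3523 2.2455; 2.2455 2.4327]
tr(P') = 5.7850

-0.2354 0.1563


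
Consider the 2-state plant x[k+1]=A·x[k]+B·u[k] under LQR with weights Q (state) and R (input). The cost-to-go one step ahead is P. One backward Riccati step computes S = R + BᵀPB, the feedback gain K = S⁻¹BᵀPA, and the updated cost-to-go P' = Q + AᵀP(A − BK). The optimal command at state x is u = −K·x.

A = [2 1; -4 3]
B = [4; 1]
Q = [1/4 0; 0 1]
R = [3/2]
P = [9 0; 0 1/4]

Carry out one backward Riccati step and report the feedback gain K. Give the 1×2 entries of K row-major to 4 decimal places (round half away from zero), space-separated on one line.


0.4871 0.2521

BᵀP = [36.0000 0.2500]
S = R + BᵀPB = [3/2] + [144.2500] = [145.7500]
BᵀPA = [71.0000 36.7500]
K = S⁻¹·BᵀPA = [0.4871 0.2521]
A−BK = [0.0515 -0.0086; -4.4871 2.7479]
AᵀP(A−BK) = [5.4134 -2.9022; -2.9022 1.9837]
P' = Q + AᵀP(A−BK) = [5.6634 -2.9022; -2.9022 2.9837]
tr(P') = 8.6471


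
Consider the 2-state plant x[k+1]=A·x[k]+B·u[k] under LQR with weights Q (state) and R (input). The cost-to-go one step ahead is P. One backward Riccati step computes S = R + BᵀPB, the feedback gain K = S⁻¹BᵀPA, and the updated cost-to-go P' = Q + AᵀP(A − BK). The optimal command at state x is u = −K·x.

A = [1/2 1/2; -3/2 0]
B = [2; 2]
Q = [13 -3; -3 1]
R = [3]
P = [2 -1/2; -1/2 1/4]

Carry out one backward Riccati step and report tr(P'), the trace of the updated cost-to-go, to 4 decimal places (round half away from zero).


BᵀP = [3.0000 -0.5000]
S = R + BᵀPB = [3] + [5.0000] = [8.0000]
BᵀPA = [2.2500 1.5000]
K = S⁻¹·BᵀPA = [0.2813 0.1875]
A−BK = [-0.0625 0.1250; -2.0625 -0.3750]
AᵀP(A−BK) = [1.1797 0.4531; 0.4531 0.2188]
P' = Q + AᵀP(A−BK) = [14.1797 -2.5469; -2.5469 1.2188]
tr(P') = 15.3984

15.3984


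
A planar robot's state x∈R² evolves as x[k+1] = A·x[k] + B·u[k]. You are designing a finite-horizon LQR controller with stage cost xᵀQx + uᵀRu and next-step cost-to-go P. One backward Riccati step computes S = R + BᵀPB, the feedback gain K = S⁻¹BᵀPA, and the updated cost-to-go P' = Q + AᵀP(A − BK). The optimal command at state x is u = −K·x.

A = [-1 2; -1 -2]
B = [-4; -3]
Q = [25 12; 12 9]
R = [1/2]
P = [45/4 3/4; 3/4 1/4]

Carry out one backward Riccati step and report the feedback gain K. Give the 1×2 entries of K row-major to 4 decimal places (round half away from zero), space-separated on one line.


BᵀP = [-47.2500 -3.7500]
S = R + BᵀPB = [1/2] + [200.2500] = [200.7500]
BᵀPA = [51.0000 -87.0000]
K = S⁻¹·BᵀPA = [0.2540 -0.4334]
A−BK = [0.0162 0.2665; -0.2379 -3.3001]
AᵀP(A−BK) = [0.0436 0.1021; 0.1021 2.2964]
P' = Q + AᵀP(A−BK) = [25.0436 12.1021; 12.1021 11.2964]
tr(P') = 36.3400

0.2540 -0.4334


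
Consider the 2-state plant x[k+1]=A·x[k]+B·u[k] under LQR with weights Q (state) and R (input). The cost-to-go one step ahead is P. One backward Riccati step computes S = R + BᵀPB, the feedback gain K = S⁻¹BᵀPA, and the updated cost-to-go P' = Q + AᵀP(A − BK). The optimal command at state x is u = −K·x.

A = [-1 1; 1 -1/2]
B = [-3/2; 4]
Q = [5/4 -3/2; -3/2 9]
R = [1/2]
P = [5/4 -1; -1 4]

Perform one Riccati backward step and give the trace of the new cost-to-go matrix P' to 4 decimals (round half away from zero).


BᵀP = [-5.8750 17.5000]
S = R + BᵀPB = [1/2] + [78.8125] = [79.3125]
BᵀPA = [23.3750 -14.6250]
K = S⁻¹·BᵀPA = [0.2947 -0.1844]
A−BK = [-0.5579 0.7234; -0.1789 0.2376]
AᵀP(A−BK) = [0.3609 -0.4397; -0.4397 0.5532]
P' = Q + AᵀP(A−BK) = [1.6109 -1.9397; -1.9397 9.5532]
tr(P') = 11.1641

11.1641


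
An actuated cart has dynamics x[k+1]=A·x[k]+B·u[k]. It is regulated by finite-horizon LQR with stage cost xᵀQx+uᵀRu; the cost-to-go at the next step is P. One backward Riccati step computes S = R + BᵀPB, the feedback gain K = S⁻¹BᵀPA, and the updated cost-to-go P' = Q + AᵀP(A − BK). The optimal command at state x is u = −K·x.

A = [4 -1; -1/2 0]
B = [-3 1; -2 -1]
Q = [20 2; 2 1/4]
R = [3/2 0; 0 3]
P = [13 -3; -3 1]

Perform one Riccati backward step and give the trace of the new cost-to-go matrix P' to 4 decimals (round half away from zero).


26.0526

BᵀP = [-33.0000 7.0000; 16.0000 -4.0000]
S = R + BᵀPB = [3/2 0; 0 3] + [85.0000 -40.0000; -40.0000 20.0000] = [86.5000 -40.0000; -40.0000 23.0000]
BᵀPA = [-135.5000 33.0000; 66.0000 -16.0000]
K = S⁻¹·BᵀPA = [-1.2234 0.3055; 0.7420 -0.1643]
A−BK = [-0.4121 0.0809; -2.2047 0.4467]
AᵀP(A−BK) = [5.5138 -1.2574; -1.2574 0.2888]
P' = Q + AᵀP(A−BK) = [25.5138 0.7426; 0.7426 0.5388]
tr(P') = 26.0526


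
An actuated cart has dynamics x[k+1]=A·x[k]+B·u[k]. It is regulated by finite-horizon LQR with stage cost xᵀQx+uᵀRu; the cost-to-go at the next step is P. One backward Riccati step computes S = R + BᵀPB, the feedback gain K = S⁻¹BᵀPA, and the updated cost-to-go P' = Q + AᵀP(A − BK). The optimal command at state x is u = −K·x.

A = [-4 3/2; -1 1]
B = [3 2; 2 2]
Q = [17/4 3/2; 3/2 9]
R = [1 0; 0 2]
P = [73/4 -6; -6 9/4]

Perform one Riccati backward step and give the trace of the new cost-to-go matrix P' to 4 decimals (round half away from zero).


BᵀP = [42.7500 -13.5000; 24.5000 -7.5000]
S = R + BᵀPB = [1 0; 0 2] + [101.2500 58.5000; 58.5000 34.0000] = [102.2500 58.5000; 58.5000 36.0000]
BᵀPA = [-157.5000 50.6250; -90.5000 29.2500]
K = S⁻¹·BᵀPA = [-1.4522 0.4304; -0.1541 0.1130]
A−BK = [0.6647 -0.0174; 2.2126 -0.0870]
AᵀP(A−BK) = [3.5860 -0.7261; -0.7261 0.2152]
P' = Q + AᵀP(A−BK) = [7.8360 0.7739; 0.7739 9.2152]
tr(P') = 17.0512

17.0512


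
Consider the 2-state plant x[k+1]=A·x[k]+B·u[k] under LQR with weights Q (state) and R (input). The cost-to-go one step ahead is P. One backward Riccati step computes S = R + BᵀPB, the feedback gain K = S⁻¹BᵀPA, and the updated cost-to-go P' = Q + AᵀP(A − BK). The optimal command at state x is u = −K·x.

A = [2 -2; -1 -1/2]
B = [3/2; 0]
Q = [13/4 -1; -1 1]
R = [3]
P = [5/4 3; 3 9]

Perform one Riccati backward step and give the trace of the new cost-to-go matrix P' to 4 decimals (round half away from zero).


13.2097

BᵀP = [1.8750 4.5000]
S = R + BᵀPB = [3] + [2.8125] = [5.8125]
BᵀPA = [-0.7500 -6.0000]
K = S⁻¹·BᵀPA = [-0.1290 -1.0323]
A−BK = [2.1935 -0.4516; -1.0000 -0.5000]
AᵀP(A−BK) = [1.9032 1.7258; 1.7258 7.0565]
P' = Q + AᵀP(A−BK) = [5.1532 0.7258; 0.7258 8.0565]
tr(P') = 13.2097


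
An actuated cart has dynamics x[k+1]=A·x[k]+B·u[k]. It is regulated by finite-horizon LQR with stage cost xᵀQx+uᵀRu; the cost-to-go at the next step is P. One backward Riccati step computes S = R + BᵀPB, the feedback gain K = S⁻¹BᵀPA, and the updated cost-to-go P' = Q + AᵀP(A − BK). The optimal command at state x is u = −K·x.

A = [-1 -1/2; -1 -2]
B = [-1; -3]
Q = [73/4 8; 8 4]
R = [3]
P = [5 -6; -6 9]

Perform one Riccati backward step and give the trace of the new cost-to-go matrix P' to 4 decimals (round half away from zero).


24.5142

BᵀP = [13.0000 -21.0000]
S = R + BᵀPB = [3] + [50.0000] = [53.0000]
BᵀPA = [8.0000 35.5000]
K = S⁻¹·BᵀPA = [0.1509 0.6698]
A−BK = [-0.8491 0.1698; -0.5472 0.0094]
AᵀP(A−BK) = [0.7925 0.1415; 0.1415 1.4717]
P' = Q + AᵀP(A−BK) = [19.0425 8.1415; 8.1415 5.4717]
tr(P') = 24.5142


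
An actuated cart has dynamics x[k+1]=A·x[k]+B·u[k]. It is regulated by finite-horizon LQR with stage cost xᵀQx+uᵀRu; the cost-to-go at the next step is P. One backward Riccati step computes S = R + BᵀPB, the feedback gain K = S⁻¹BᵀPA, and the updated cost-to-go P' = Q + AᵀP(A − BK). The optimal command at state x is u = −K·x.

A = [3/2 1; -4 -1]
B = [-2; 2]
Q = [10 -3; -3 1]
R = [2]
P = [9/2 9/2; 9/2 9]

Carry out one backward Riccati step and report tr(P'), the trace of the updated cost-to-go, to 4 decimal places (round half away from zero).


46.7750

BᵀP = [0.0000 9.0000]
S = R + BᵀPB = [2] + [18.0000] = [20.0000]
BᵀPA = [-36.0000 -9.0000]
K = S⁻¹·BᵀPA = [-1.8000 -0.4500]
A−BK = [-2.1000 0.1000; -0.4000 -0.1000]
AᵀP(A−BK) = [35.3250 1.8000; 1.8000 0.4500]
P' = Q + AᵀP(A−BK) = [45.3250 -1.2000; -1.2000 1.4500]
tr(P') = 46.7750


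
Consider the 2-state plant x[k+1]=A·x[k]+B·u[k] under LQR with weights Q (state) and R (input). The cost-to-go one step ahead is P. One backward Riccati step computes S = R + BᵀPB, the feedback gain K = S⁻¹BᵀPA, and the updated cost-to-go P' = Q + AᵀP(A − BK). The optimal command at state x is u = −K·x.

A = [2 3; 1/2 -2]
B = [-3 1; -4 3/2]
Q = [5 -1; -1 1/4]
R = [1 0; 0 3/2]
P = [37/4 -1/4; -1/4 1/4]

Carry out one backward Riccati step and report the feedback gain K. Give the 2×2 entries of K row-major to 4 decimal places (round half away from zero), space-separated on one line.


BᵀP = [-26.7500 -0.2500; 8.8750 0.1250]
S = R + BᵀPB = [1 0; 0 3/2] + [81.2500 -27.1250; -27.1250 9.0625] = [82.2500 -27.1250; -27.1250 10.5625]
BᵀPA = [-53.6250 -79.7500; 17.8125 26.3750]
K = S⁻¹·BᵀPA = [-0.6259 -0.9544; 0.0789 0.0461]
A−BK = [0.0432 0.0907; -2.1222 -5.8867]
AᵀP(A−BK) = [1.5902 3.8741; 3.8741 9.9206]
P' = Q + AᵀP(A−BK) = [6.5902 2.8741; 2.8741 10.1706]
tr(P') = 16.7608

-0.6259 -0.9544 0.0789 0.0461


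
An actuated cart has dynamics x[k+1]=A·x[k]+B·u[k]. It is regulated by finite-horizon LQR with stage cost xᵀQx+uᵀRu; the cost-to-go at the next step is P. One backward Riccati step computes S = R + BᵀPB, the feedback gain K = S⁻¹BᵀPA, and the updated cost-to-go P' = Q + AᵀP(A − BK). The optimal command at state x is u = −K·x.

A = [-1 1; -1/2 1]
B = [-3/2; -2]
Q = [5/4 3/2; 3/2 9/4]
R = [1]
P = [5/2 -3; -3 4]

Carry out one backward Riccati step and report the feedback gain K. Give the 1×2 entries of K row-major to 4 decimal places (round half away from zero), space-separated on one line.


-0.1081 -0.2703

BᵀP = [2.2500 -3.5000]
S = R + BᵀPB = [1] + [3.6250] = [4.6250]
BᵀPA = [-0.5000 -1.2500]
K = S⁻¹·BᵀPA = [-0.1081 -0.2703]
A−BK = [-1.1622 0.5946; -0.7162 0.4595]
AᵀP(A−BK) = [0.4459 -0.1351; -0.1351 0.1622]
P' = Q + AᵀP(A−BK) = [1.6959 1.3649; 1.3649 2.4122]
tr(P') = 4.1081


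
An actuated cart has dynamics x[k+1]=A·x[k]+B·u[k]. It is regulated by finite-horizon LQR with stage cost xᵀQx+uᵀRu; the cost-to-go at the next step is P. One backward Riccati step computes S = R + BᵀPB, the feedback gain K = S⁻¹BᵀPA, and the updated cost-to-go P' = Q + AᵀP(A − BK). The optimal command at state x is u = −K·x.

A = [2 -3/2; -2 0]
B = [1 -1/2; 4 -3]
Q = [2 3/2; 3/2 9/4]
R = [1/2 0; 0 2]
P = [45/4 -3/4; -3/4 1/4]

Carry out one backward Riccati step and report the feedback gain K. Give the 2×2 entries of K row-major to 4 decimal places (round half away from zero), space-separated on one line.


BᵀP = [8.2500 0.2500; -3.3750 -0.3750]
S = R + BᵀPB = [1/2 0; 0 2] + [9.2500 -4.8750; -4.8750 2.8125] = [9.7500 -4.8750; -4.8750 4.8125]
BᵀPA = [16.0000 -12.3750; -6.0000 5.0625]
K = S⁻¹·BᵀPA = [2.0621 -1.5061; 0.8421 -0.4737]
A−BK = [0.3590 -0.2308; -7.7220 4.6032]
AᵀP(A−BK) = [24.0594 -14.7449; -14.7449 9.0729]
P' = Q + AᵀP(A−BK) = [26.0594 -13.2449; -13.2449 11.3229]
tr(P') = 37.3823

2.0621 -1.5061 0.8421 -0.4737


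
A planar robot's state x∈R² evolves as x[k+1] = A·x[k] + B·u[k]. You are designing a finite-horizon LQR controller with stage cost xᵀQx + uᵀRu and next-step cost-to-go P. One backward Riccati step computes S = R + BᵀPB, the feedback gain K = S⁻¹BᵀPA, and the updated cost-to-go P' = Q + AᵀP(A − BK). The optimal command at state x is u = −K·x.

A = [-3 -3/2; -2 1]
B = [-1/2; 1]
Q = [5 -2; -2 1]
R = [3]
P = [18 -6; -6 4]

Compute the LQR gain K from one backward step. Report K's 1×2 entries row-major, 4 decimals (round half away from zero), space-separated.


1.7714 1.6857

BᵀP = [-15.0000 7.0000]
S = R + BᵀPB = [3] + [14.5000] = [17.5000]
BᵀPA = [31.0000 29.5000]
K = S⁻¹·BᵀPA = [1.7714 1.6857]
A−BK = [-2.1143 -0.6571; -3.7714 -0.6857]
AᵀP(A−BK) = [51.0857 20.7429; 20.7429 12.7714]
P' = Q + AᵀP(A−BK) = [56.0857 18.7429; 18.7429 13.7714]
tr(P') = 69.8571


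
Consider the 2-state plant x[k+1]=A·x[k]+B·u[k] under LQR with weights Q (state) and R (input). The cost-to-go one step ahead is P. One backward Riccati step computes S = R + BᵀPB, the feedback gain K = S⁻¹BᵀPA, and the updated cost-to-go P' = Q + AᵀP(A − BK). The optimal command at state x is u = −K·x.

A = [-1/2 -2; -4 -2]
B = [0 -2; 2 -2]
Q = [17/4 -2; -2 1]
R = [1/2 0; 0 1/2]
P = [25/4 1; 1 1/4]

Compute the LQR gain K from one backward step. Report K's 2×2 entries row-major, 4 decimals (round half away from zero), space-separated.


BᵀP = [2.0000 0.5000; -14.5000 -2.5000]
S = R + BᵀPB = [1/2 0; 0 1/2] + [1.0000 -5.0000; -5.0000 34.0000] = [1.5000 -5.0000; -5.0000 34.5000]
BᵀPA = [-3.0000 -5.0000; 17.2500 34.0000]
K = S⁻¹·BᵀPA = [-0.6449 -0.0935; 0.4065 0.9720]
A−BK = [0.3131 -0.0561; -1.8972 0.1308]
AᵀP(A−BK) = [0.6151 0.2033; 0.2033 0.4860]
P' = Q + AᵀP(A−BK) = [4.8651 -1.7967; -1.7967 1.4860]
tr(P') = 6.3511

-0.6449 -0.0935 0.4065 0.9720


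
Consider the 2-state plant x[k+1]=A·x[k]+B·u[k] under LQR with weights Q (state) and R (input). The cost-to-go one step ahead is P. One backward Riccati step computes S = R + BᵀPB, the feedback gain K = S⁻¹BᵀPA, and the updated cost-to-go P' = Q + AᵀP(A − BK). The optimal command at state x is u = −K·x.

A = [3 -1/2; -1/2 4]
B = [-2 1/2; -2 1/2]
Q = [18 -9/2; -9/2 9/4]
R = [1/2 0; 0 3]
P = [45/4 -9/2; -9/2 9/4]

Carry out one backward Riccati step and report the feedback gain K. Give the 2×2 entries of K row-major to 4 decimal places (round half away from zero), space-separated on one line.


BᵀP = [-13.5000 4.5000; 3.3750 -1.1250]
S = R + BᵀPB = [1/2 0; 0 3] + [18.0000 -4.5000; -4.5000 1.1250] = [18.5000 -4.5000; -4.5000 4.1250]
BᵀPA = [-42.7500 24.7500; 10.6875 -6.1875]
K = S⁻¹·BᵀPA = [-2.2876 1.3244; 0.0953 -0.0552]
A−BK = [-1.6229 2.1764; -5.1229 6.6764]
AᵀP(A−BK) = [16.4978 -19.2915; -19.2915 23.6918]
P' = Q + AᵀP(A−BK) = [34.4978 -23.7915; -23.7915 25.9418]
tr(P') = 60.4396

-2.2876 1.3244 0.0953 -0.0552


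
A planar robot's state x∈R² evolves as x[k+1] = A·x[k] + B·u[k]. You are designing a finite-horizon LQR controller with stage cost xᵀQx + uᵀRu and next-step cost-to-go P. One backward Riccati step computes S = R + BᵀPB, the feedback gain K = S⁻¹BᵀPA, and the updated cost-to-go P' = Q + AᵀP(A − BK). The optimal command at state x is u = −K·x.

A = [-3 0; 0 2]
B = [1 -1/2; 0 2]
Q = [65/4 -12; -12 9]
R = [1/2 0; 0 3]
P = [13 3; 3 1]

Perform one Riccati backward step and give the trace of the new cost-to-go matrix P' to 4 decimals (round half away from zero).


30.5629

BᵀP = [13.0000 3.0000; -0.5000 0.5000]
S = R + BᵀPB = [1/2 0; 0 3] + [13.0000 -0.5000; -0.5000 1.2500] = [13.5000 -0.5000; -0.5000 4.2500]
BᵀPA = [-39.0000 6.0000; 1.5000 1.0000]
K = S⁻¹·BᵀPA = [-2.8884 0.4551; 0.0131 0.2888]
A−BK = [-0.1050 -0.3107; -0.0263 1.4223]
AᵀP(A−BK) = [4.3326 -0.6827; -0.6827 0.9803]
P' = Q + AᵀP(A−BK) = [20.5826 -12.6827; -12.6827 9.9803]
tr(P') = 30.5629


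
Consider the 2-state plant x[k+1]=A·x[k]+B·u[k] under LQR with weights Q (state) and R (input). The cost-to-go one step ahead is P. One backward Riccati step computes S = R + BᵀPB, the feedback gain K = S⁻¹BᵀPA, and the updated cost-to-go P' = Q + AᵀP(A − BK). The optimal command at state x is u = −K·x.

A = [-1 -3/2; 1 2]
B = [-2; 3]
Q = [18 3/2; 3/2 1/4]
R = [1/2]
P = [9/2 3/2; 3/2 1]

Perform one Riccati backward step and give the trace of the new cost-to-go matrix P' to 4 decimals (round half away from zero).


BᵀP = [-4.5000 0.0000]
S = R + BᵀPB = [1/2] + [9.0000] = [9.5000]
BᵀPA = [4.5000 6.7500]
K = S⁻¹·BᵀPA = [0.4737 0.7105]
A−BK = [-0.0526 -0.0789; -0.4211 -0.1316]
AᵀP(A−BK) = [0.3684 0.3026; 0.3026 0.3289]
P' = Q + AᵀP(A−BK) = [18.3684 1.8026; 1.8026 0.5789]
tr(P') = 18.9474

18.9474


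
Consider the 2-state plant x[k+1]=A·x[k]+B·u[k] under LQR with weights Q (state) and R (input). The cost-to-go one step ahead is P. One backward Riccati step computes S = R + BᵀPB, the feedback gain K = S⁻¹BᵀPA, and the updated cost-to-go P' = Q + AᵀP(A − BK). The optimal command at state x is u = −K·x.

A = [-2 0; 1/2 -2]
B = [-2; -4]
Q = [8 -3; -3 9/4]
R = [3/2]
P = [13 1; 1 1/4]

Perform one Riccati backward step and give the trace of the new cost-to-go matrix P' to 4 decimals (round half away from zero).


14.2615

BᵀP = [-30.0000 -3.0000]
S = R + BᵀPB = [3/2] + [72.0000] = [73.5000]
BᵀPA = [58.5000 6.0000]
K = S⁻¹·BᵀPA = [0.7959 0.0816]
A−BK = [-0.4082 0.1633; 3.6837 -1.6735]
AᵀP(A−BK) = [3.5013 -1.0255; -1.0255 0.5102]
P' = Q + AᵀP(A−BK) = [11.5013 -4.0255; -4.0255 2.7602]
tr(P') = 14.2615


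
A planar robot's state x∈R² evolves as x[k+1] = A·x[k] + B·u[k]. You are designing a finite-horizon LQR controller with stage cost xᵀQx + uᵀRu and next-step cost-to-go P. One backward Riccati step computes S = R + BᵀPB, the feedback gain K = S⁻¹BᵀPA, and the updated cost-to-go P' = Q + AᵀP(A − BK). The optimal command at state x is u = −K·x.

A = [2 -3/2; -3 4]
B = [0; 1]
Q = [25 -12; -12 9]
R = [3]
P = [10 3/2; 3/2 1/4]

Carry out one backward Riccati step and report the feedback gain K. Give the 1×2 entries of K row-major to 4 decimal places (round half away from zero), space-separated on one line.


0.6923 -0.3846

BᵀP = [1.5000 0.2500]
S = R + BᵀPB = [3] + [0.2500] = [3.2500]
BᵀPA = [2.2500 -1.2500]
K = S⁻¹·BᵀPA = [0.6923 -0.3846]
A−BK = [2.0000 -1.5000; -3.6923 4.3846]
AᵀP(A−BK) = [22.6923 -13.3846; -13.3846 8.0192]
P' = Q + AᵀP(A−BK) = [47.6923 -25.3846; -25.3846 17.0192]
tr(P') = 64.7115


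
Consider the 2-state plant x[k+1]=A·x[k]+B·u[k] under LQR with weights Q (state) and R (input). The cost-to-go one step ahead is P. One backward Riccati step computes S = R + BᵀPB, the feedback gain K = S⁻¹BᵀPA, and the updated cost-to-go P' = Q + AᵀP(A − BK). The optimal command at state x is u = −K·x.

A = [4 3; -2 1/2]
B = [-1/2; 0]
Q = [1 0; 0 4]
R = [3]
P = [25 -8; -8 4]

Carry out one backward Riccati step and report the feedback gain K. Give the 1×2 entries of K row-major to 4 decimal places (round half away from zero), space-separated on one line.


-6.2703 -3.8378

BᵀP = [-12.5000 4.0000]
S = R + BᵀPB = [3] + [6.2500] = [9.2500]
BᵀPA = [-58.0000 -35.5000]
K = S⁻¹·BᵀPA = [-6.2703 -3.8378]
A−BK = [0.8649 1.0811; -2.0000 0.5000]
AᵀP(A−BK) = [180.3243 105.4054; 105.4054 65.7568]
P' = Q + AᵀP(A−BK) = [181.3243 105.4054; 105.4054 69.7568]
tr(P') = 251.0811


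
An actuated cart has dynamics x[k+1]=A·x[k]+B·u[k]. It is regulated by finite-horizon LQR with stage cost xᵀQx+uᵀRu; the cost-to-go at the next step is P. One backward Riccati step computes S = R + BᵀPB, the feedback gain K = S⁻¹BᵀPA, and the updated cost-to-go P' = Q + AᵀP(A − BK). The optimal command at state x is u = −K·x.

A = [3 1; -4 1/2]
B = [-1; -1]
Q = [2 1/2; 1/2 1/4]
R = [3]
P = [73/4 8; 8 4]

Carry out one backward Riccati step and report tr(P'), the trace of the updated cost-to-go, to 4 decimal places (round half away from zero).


17.6136

BᵀP = [-26.2500 -12.0000]
S = R + BᵀPB = [3] + [38.2500] = [41.2500]
BᵀPA = [-30.7500 -32.2500]
K = S⁻¹·BᵀPA = [-0.7455 -0.7818]
A−BK = [2.2545 0.2182; -4.7455 -0.2818]
AᵀP(A−BK) = [13.3273 2.7091; 2.7091 2.0364]
P' = Q + AᵀP(A−BK) = [15.3273 3.2091; 3.2091 2.2864]
tr(P') = 17.6136


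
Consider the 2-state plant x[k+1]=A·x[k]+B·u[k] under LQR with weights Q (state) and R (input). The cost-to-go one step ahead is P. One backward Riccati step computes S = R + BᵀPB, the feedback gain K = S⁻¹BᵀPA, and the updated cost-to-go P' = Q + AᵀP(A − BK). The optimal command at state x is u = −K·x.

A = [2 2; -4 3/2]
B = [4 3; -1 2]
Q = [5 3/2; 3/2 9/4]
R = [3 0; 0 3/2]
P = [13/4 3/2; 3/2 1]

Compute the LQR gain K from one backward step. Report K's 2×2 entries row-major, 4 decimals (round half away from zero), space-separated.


0.5297 0.1181 -0.4563 0.5686

BᵀP = [11.5000 5.0000; 12.7500 6.5000]
S = R + BᵀPB = [3 0; 0 3/2] + [41.0000 44.5000; 44.5000 51.2500] = [44.0000 44.5000; 44.5000 52.7500]
BᵀPA = [3.0000 30.5000; -0.5000 35.2500]
K = S⁻¹·BᵀPA = [0.5297 0.1181; -0.4563 0.5686]
A−BK = [1.2502 -0.1783; -2.5576 0.4809]
AᵀP(A−BK) = [3.1827 -0.5701; -0.5701 0.6042]
P' = Q + AᵀP(A−BK) = [8.1827 0.9299; 0.9299 2.8542]
tr(P') = 11.0369


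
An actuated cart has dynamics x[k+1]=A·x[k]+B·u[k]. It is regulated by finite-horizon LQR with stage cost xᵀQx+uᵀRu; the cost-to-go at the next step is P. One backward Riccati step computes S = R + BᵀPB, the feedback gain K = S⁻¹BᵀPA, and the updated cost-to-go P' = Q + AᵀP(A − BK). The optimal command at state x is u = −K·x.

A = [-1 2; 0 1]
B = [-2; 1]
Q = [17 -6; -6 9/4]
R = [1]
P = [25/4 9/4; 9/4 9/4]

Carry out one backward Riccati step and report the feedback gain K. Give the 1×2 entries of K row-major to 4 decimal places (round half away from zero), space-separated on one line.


BᵀP = [-10.2500 -2.2500]
S = R + BᵀPB = [1] + [18.2500] = [19.2500]
BᵀPA = [10.2500 -22.7500]
K = S⁻¹·BᵀPA = [0.5325 -1.1818]
A−BK = [0.0649 -0.3636; -0.5325 2.1818]
AᵀP(A−BK) = [0.7922 -2.6364; -2.6364 9.3636]
P' = Q + AᵀP(A−BK) = [17.7922 -8.6364; -8.6364 11.6136]
tr(P') = 29.4058

0.5325 -1.1818


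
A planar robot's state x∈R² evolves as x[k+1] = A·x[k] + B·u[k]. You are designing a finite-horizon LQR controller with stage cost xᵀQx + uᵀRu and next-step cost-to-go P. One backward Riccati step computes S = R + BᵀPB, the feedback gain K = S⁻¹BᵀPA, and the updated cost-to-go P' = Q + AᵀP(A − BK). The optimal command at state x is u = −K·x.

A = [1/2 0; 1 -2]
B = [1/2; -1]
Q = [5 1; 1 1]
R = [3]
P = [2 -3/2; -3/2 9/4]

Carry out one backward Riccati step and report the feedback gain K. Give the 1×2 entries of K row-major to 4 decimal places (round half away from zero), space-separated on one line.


-0.2414 0.8276

BᵀP = [2.5000 -3.0000]
S = R + BᵀPB = [3] + [4.2500] = [7.2500]
BᵀPA = [-1.7500 6.0000]
K = S⁻¹·BᵀPA = [-0.2414 0.8276]
A−BK = [0.6207 -0.4138; 0.7586 -1.1724]
AᵀP(A−BK) = [0.8276 -1.5517; -1.5517 4.0345]
P' = Q + AᵀP(A−BK) = [5.8276 -0.5517; -0.5517 5.0345]
tr(P') = 10.8621


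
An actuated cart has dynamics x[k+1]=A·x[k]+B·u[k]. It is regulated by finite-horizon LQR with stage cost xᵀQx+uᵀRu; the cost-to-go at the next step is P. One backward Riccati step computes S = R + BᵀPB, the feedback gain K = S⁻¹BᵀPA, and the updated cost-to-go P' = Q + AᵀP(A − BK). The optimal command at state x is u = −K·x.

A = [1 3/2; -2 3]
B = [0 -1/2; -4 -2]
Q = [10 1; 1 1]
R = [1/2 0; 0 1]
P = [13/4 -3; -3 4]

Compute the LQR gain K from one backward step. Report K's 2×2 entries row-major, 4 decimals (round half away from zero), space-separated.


0.7916 -0.2095 -0.2714 -0.6340

BᵀP = [12.0000 -16.0000; 4.3750 -6.5000]
S = R + BᵀPB = [1/2 0; 0 1] + [64.0000 26.0000; 26.0000 10.8125] = [64.5000 26.0000; 26.0000 11.8125]
BᵀPA = [44.0000 -30.0000; 17.3750 -12.9375]
K = S⁻¹·BᵀPA = [0.7916 -0.2095; -0.2714 -0.6340]
A−BK = [0.8643 1.1830; 0.6235 0.8938]
AᵀP(A−BK) = [1.1364 1.1109; 1.1109 1.8236]
P' = Q + AᵀP(A−BK) = [11.1364 2.1109; 2.1109 2.8236]
tr(P') = 13.9600


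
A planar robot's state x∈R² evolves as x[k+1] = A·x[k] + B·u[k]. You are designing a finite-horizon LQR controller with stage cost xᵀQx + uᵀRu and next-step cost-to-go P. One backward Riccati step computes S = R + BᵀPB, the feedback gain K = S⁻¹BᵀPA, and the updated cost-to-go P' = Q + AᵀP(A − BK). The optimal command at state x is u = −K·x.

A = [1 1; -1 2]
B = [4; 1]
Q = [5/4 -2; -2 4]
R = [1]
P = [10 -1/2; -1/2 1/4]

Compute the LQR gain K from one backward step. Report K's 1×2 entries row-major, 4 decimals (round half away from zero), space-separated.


BᵀP = [39.5000 -1.7500]
S = R + BᵀPB = [1] + [156.2500] = [157.2500]
BᵀPA = [41.2500 36.0000]
K = S⁻¹·BᵀPA = [0.2623 0.2289]
A−BK = [-0.0493 0.0843; -1.2623 1.7711]
AᵀP(A−BK) = [0.4293 -0.4436; -0.4436 0.7583]
P' = Q + AᵀP(A−BK) = [1.6793 -2.4436; -2.4436 4.7583]
tr(P') = 6.4376

0.2623 0.2289


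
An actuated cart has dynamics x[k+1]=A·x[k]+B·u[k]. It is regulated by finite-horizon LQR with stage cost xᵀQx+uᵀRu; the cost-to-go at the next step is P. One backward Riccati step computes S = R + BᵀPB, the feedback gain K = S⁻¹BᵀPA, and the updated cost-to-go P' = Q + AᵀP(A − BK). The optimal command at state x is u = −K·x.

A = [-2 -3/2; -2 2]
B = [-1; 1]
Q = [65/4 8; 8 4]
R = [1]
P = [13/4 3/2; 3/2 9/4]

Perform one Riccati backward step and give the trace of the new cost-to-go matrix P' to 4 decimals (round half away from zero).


55.5580

BᵀP = [-1.7500 0.7500]
S = R + BᵀPB = [1] + [2.5000] = [3.5000]
BᵀPA = [2.0000 4.1250]
K = S⁻¹·BᵀPA = [0.5714 1.1786]
A−BK = [-1.4286 -0.3214; -2.5714 0.8214]
AᵀP(A−BK) = [32.8571 -3.1071; -3.1071 2.4509]
P' = Q + AᵀP(A−BK) = [49.1071 4.8929; 4.8929 6.4509]
tr(P') = 55.5580


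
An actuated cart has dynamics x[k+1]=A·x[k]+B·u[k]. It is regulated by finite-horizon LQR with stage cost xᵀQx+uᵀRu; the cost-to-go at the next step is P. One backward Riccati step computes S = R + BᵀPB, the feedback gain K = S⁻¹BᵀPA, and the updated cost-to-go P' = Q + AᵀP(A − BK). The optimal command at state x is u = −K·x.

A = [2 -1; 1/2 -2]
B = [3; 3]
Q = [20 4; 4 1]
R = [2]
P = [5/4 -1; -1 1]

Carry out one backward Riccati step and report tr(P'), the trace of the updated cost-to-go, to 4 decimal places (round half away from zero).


BᵀP = [0.7500 0.0000]
S = R + BᵀPB = [2] + [2.2500] = [4.2500]
BᵀPA = [1.5000 -0.7500]
K = S⁻¹·BᵀPA = [0.3529 -0.1765]
A−BK = [0.9412 -0.4706; -0.5588 -1.4706]
AᵀP(A−BK) = [2.7206 1.2647; 1.2647 1.1176]
P' = Q + AᵀP(A−BK) = [22.7206 5.2647; 5.2647 2.1176]
tr(P') = 24.8382

24.8382


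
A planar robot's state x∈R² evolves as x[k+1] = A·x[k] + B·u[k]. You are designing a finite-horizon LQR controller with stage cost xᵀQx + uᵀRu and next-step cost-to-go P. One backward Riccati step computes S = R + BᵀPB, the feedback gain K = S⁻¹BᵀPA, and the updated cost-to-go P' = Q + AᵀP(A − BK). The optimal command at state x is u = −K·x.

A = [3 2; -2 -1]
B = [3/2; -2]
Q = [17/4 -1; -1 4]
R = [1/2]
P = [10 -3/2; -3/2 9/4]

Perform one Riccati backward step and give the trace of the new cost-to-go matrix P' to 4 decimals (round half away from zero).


BᵀP = [18.0000 -6.7500]
S = R + BᵀPB = [1/2] + [40.5000] = [41.0000]
BᵀPA = [67.5000 42.7500]
K = S⁻¹·BᵀPA = [1.6463 1.0427]
A−BK = [0.5305 0.4360; 1.2927 1.0854]
AᵀP(A−BK) = [5.8720 4.6189; 4.6189 3.6753]
P' = Q + AᵀP(A−BK) = [10.1220 3.6189; 3.6189 7.6753]
tr(P') = 17.7973

17.7973


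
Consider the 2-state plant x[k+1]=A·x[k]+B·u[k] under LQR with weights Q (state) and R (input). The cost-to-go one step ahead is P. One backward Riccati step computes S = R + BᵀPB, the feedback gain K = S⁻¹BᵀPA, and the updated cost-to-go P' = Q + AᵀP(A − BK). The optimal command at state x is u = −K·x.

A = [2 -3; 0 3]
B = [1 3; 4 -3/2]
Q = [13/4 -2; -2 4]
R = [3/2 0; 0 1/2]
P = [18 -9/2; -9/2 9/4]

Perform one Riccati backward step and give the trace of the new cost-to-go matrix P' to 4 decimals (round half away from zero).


8.2636

BᵀP = [0.0000 4.5000; 60.7500 -16.8750]
S = R + BᵀPB = [3/2 0; 0 1/2] + [18.0000 -6.7500; -6.7500 207.5625] = [19.5000 -6.7500; -6.7500 208.0625]
BᵀPA = [0.0000 13.5000; 121.5000 -232.8750]
K = S⁻¹·BᵀPA = [0.2044 0.3083; 0.5906 -1.1093]
A−BK = [0.0238 0.0194; 0.0681 0.1028]
AᵀP(A−BK) = [0.2431 -0.2259; -0.2259 0.7704]
P' = Q + AᵀP(A−BK) = [3.4931 -2.2259; -2.2259 4.7704]
tr(P') = 8.2636


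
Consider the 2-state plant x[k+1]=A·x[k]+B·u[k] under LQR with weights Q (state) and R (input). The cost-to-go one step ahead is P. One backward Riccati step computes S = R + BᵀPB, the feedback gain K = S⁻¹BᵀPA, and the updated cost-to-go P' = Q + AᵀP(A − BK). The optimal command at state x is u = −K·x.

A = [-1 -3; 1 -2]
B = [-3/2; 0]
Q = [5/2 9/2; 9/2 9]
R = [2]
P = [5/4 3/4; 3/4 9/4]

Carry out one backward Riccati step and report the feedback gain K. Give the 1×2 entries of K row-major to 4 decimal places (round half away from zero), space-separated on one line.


BᵀP = [-1.8750 -1.1250]
S = R + BᵀPB = [2] + [2.8125] = [4.8125]
BᵀPA = [0.7500 7.8750]
K = S⁻¹·BᵀPA = [0.1558 1.6364]
A−BK = [-0.7662 -0.5455; 1.0000 -2.0000]
AᵀP(A−BK) = [1.8831 -2.7273; -2.7273 16.3636]
P' = Q + AᵀP(A−BK) = [4.3831 1.7727; 1.7727 25.3636]
tr(P') = 29.7468

0.1558 1.6364


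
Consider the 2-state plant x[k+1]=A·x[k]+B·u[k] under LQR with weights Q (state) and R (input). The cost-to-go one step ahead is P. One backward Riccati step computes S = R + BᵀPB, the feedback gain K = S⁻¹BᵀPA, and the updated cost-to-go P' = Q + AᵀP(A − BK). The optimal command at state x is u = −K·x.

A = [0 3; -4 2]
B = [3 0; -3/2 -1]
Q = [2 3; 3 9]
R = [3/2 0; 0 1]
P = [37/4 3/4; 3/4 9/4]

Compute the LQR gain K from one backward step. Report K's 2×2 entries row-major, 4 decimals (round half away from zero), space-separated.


0.0167 0.9672 2.7634 -2.4117

BᵀP = [26.6250 -1.1250; -0.7500 -2.2500]
S = R + BᵀPB = [3/2 0; 0 1] + [81.5625 1.1250; 1.1250 2.2500] = [83.0625 1.1250; 1.1250 3.2500]
BᵀPA = [4.5000 77.6250; 9.0000 -6.7500]
K = S⁻¹·BᵀPA = [0.0167 0.9672; 2.7634 -2.4117]
A−BK = [-0.0502 0.0984; -1.2114 1.0391]
AᵀP(A−BK) = [11.0537 -9.6469; -9.6469 9.8918]
P' = Q + AᵀP(A−BK) = [13.0537 -6.6469; -6.6469 18.8918]
tr(P') = 31.9456


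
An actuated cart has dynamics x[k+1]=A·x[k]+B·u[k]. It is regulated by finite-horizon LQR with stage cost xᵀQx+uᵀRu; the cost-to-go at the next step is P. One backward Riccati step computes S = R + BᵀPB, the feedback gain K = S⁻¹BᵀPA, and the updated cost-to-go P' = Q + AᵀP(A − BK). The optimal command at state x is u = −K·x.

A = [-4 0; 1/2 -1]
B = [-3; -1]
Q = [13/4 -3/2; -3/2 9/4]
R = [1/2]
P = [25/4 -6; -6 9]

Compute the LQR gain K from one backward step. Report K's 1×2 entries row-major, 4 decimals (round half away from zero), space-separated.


1.8655 -0.3025

BᵀP = [-12.7500 9.0000]
S = R + BᵀPB = [1/2] + [29.2500] = [29.7500]
BᵀPA = [55.5000 -9.0000]
K = S⁻¹·BᵀPA = [1.8655 -0.3025]
A−BK = [1.5966 -0.9076; 2.3655 -1.3025]
AᵀP(A−BK) = [22.7122 -11.7101; -11.7101 6.2773]
P' = Q + AᵀP(A−BK) = [25.9622 -13.2101; -13.2101 8.5273]
tr(P') = 34.4895
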